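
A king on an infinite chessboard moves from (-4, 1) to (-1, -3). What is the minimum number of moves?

max(|x_i - y_i|) = max(|-4 - (-1)|, |1 - (-3)|) = max(3, 4) = 4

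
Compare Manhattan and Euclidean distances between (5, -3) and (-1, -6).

L1 = |5 - (-1)| + |-3 - (-6)| = 6 + 3 = 9
L2 = √(6² + 3²) = √45 ≈ 6.7082
L1 ≥ L2 always (equality iff movement is along one axis); L1 > L2 here.
Ratio L1/L2 = 9/√45 ≈ 1.3416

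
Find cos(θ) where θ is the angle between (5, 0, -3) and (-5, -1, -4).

With u = (5, 0, -3), v = (-5, -1, -4):
u·v = 5·(-5) + 0·(-1) + (-3)·(-4) = (-25) + 0 + 12 = -13.
|u| = √(5² + 0² + (-3)²) = √34, |v| = √((-5)² + (-1)² + (-4)²) = √42, so |u||v| = √(34·42) = √1428.
cos θ = (u·v)/(|u||v|) = -13/√1428 ≈ -0.344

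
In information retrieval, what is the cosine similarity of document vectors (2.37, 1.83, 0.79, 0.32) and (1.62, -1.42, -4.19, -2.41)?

With u = (2.37, 1.83, 0.79, 0.32), v = (1.62, -1.42, -4.19, -2.41):
u·v = 2.37·1.62 + 1.83·(-1.42) + 0.79·(-4.19) + 0.32·(-2.41) = 3.8394 + (-2.5986) + (-3.3101) + (-0.7712) = -2.8405.
|u| = √(2.37² + 1.83² + 0.79² + 0.32²) = √(5.6169 + 3.3489 + 0.6241 + 0.1024) = √9.6923, |v| = √(1.62² + (-1.42)² + (-4.19)² + (-2.41)²) = √(2.6244 + 2.0164 + 17.5561 + 5.8081) = √28.005.
cos θ = (u·v)/(|u||v|) = -2.8405/(√9.6923·√28.005) ≈ -0.1724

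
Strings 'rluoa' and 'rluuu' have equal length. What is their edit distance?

Let D[i][j] be the edit distance between the first i characters of 'rluoa' and the first j characters of 'rluuu', with D[i][0] = i, D[0][j] = j, and D[i][j] = D[i-1][j-1] if the characters match, else 1 + min(D[i-1][j], D[i][j-1], D[i-1][j-1]). Filling the table (rows: prefixes of 'rluoa', columns: prefixes of 'rluuu'):
     ε  r  l  u  u  u
  ε  0  1  2  3  4  5
  r  1  0  1  2  3  4
  l  2  1  0  1  2  3
  u  3  2  1  0  1  2
  o  4  3  2  1  1  2
  a  5  4  3  2  2  2
The bottom-right entry gives D[5][5] = 2, so no sequence of fewer than 2 edits works. Backtracking through the table gives one optimal edit sequence (2 edits):
  rluoa → rluua (sub o→u @4)
  rluua → rluuu (sub a→u @5)
Edit distance = 2.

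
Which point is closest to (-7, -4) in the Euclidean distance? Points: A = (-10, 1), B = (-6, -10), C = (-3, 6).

Distances: d(A) ≈ 5.831, d(B) ≈ 6.0828, d(C) ≈ 10.7703. Nearest: A = (-10, 1) with distance 5.831.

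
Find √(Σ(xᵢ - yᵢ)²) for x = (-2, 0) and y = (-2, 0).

√(Σ(x_i - y_i)²) = √((-2 - (-2))² + (0 - 0)²)
= √(0² + 0²) = √(0 + 0) = √0 = 0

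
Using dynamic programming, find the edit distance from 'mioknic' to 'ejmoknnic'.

Let D[i][j] be the edit distance between the first i characters of 'mioknic' and the first j characters of 'ejmoknnic', with D[i][0] = i, D[0][j] = j, and D[i][j] = D[i-1][j-1] if the characters match, else 1 + min(D[i-1][j], D[i][j-1], D[i-1][j-1]). Filling the table (rows: prefixes of 'mioknic', columns: prefixes of 'ejmoknnic'):
     ε  e  j  m  o  k  n  n  i  c
  ε  0  1  2  3  4  5  6  7  8  9
  m  1  1  2  2  3  4  5  6  7  8
  i  2  2  2  3  3  4  5  6  6  7
  o  3  3  3  3  3  4  5  6  7  7
  k  4  4  4  4  4  3  4  5  6  7
  n  5  5  5  5  5  4  3  4  5  6
  i  6  6  6  6  6  5  4  4  4  5
  c  7  7  7  7  7  6  5  5  5  4
The bottom-right entry gives D[7][9] = 4, so no sequence of fewer than 4 edits works. Backtracking through the table gives one optimal edit sequence (4 edits):
  mioknic → emioknic (ins e @1)
  emioknic → ejioknic (sub m→j @2)
  ejioknic → ejmoknic (sub i→m @3)
  ejmoknic → ejmoknnic (ins n @6)
Edit distance = 4.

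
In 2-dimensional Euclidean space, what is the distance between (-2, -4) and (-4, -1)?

√(Σ(x_i - y_i)²) = √((-2 - (-4))² + (-4 - (-1))²)
= √(2² + (-3)²) = √(4 + 9) = √13 ≈ 3.6056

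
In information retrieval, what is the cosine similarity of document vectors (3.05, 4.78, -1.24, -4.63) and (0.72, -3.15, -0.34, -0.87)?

With u = (3.05, 4.78, -1.24, -4.63), v = (0.72, -3.15, -0.34, -0.87):
u·v = 3.05·0.72 + 4.78·(-3.15) + (-1.24)·(-0.34) + (-4.63)·(-0.87) = 2.196 + (-15.057) + 0.4216 + 4.0281 = -8.4113.
|u| = √(3.05² + 4.78² + (-1.24)² + (-4.63)²) = √(9.3025 + 22.8484 + 1.5376 + 21.4369) = √55.1254, |v| = √(0.72² + (-3.15)² + (-0.34)² + (-0.87)²) = √(0.5184 + 9.9225 + 0.1156 + 0.7569) = √11.3134.
cos θ = (u·v)/(|u||v|) = -8.4113/(√55.1254·√11.3134) ≈ -0.3368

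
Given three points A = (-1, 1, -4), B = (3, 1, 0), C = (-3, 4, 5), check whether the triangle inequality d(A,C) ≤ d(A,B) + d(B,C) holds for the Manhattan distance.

d(A,B) = 4 + 0 + 4 = 8, d(B,C) = 6 + 3 + 5 = 14, d(A,C) = 2 + 3 + 9 = 14.
d(A,C) = 14 ≤ 8 + 14 = 22. Triangle inequality is satisfied.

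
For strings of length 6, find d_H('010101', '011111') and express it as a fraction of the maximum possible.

Differing positions: 3, 5. Hamming distance = 2. The maximum possible Hamming distance for length-6 strings is 6, so d_H/6 = 2/6 ≈ 0.3333.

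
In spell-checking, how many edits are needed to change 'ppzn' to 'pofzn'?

Let D[i][j] be the edit distance between the first i characters of 'ppzn' and the first j characters of 'pofzn', with D[i][0] = i, D[0][j] = j, and D[i][j] = D[i-1][j-1] if the characters match, else 1 + min(D[i-1][j], D[i][j-1], D[i-1][j-1]). Filling the table (rows: prefixes of 'ppzn', columns: prefixes of 'pofzn'):
     ε  p  o  f  z  n
  ε  0  1  2  3  4  5
  p  1  0  1  2  3  4
  p  2  1  1  2  3  4
  z  3  2  2  2  2  3
  n  4  3  3  3  3  2
The bottom-right entry gives D[4][5] = 2, so no sequence of fewer than 2 edits works. Backtracking through the table gives one optimal edit sequence (2 edits):
  ppzn → popzn (ins o @2)
  popzn → pofzn (sub p→f @3)
Edit distance = 2.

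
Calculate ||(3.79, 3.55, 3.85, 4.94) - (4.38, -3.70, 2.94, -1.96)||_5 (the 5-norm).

(Σ|x_i - y_i|^5)^(1/5) = (|3.79 - 4.38|^5 + |3.55 - (-3.7)|^5 + |3.85 - 2.94|^5 + |4.94 - (-1.96)|^5)^(1/5)
= (0.59^5 + 7.25^5 + 0.91^5 + 6.9^5)^(1/5) ≈ (0.0715 + 20030.4189 + 0.624 + 15640.3135)^(1/5) = (35671.4279)^(1/5) ≈ 8.137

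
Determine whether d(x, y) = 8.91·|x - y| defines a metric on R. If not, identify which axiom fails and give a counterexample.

Yes. Since |x - y| is a metric on R and 8.91 > 0, the positive scalar multiple 8.91·|x - y| is also a metric: scaling by a positive constant preserves non-negativity, identity (d=0 ⟺ |x-y|=0 ⟺ x=y), symmetry, and the triangle inequality.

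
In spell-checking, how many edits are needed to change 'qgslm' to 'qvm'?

Let D[i][j] be the edit distance between the first i characters of 'qgslm' and the first j characters of 'qvm', with D[i][0] = i, D[0][j] = j, and D[i][j] = D[i-1][j-1] if the characters match, else 1 + min(D[i-1][j], D[i][j-1], D[i-1][j-1]). Filling the table (rows: prefixes of 'qgslm', columns: prefixes of 'qvm'):
     ε  q  v  m
  ε  0  1  2  3
  q  1  0  1  2
  g  2  1  1  2
  s  3  2  2  2
  l  4  3  3  3
  m  5  4  4  3
The bottom-right entry gives D[5][3] = 3, so no sequence of fewer than 3 edits works. Backtracking through the table gives one optimal edit sequence (3 edits):
  qgslm → qslm (del g @2)
  qslm → qlm (del s @2)
  qlm → qvm (sub l→v @2)
Edit distance = 3.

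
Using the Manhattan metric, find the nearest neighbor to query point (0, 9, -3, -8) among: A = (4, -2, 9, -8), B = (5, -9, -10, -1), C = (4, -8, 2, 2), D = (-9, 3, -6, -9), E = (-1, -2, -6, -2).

Distances: d(A) = 27, d(B) = 37, d(C) = 36, d(D) = 19, d(E) = 21. Nearest: D = (-9, 3, -6, -9) with distance 19.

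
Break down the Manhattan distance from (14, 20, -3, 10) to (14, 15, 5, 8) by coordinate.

Σ|x_i - y_i| = |14 - 14| + |20 - 15| + |-3 - 5| + |10 - 8| = 0 + 5 + 8 + 2 = 15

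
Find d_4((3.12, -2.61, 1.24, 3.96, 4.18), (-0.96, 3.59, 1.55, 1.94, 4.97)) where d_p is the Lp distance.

(Σ|x_i - y_i|^4)^(1/4) = (|3.12 - (-0.96)|^4 + |-2.61 - 3.59|^4 + |1.24 - 1.55|^4 + |3.96 - 1.94|^4 + |4.18 - 4.97|^4)^(1/4)
= (4.08^4 + 6.2^4 + 0.31^4 + 2.02^4 + 0.79^4)^(1/4) ≈ (277.1026 + 1477.6336 + 0.0092 + 16.6497 + 0.3895)^(1/4) = (1771.7846)^(1/4) ≈ 6.4879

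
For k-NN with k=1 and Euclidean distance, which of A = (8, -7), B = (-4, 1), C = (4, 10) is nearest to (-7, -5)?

Distances: d(A) ≈ 15.1327, d(B) ≈ 6.7082, d(C) ≈ 18.6011. Nearest: B = (-4, 1) with distance 6.7082.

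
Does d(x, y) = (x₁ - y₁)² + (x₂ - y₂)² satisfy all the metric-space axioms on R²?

No. The squared Euclidean distance fails the triangle inequality. Counterexample: x = (0, 0), y = (3, 3), z = (6, 6). d(x,z) = 6² + 6² = 72, but d(x,y) + d(y,z) = (3² + 3²) + (3² + 3²) = 18 + 18 = 36. Since 72 > 36, the triangle inequality is violated. (Note: √d, the ordinary Euclidean distance, IS a metric.)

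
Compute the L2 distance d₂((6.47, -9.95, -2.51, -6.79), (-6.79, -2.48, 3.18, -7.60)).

√(Σ(x_i - y_i)²) = √((6.47 - (-6.79))² + (-9.95 - (-2.48))² + (-2.51 - 3.18)² + (-6.79 - (-7.6))²)
= √(13.26² + (-7.47)² + (-5.69)² + 0.81²) = √(175.8276 + 55.8009 + 32.3761 + 0.6561) = √264.6607 ≈ 16.2684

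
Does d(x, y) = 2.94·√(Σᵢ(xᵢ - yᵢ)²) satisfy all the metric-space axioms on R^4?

Yes. The L2 (Euclidean) norm induces a metric on R^4, and multiplying a metric by a positive constant 2.94 > 0 preserves all four axioms: non-negativity (2.94·||x-y|| ≥ 0), identity (2.94·||x-y|| = 0 ⟺ ||x-y|| = 0 ⟺ x = y), symmetry (||x-y|| = ||y-x||), and the triangle inequality (2.94·||x-z|| ≤ 2.94·||x-y|| + 2.94·||y-z||). So d is a metric.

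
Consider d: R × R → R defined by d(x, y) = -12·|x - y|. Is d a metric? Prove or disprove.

No. With c = -12 < 0, d fails non-negativity: d(3, 11) = -12·|3 - 11| = -12·8 = -96 < 0.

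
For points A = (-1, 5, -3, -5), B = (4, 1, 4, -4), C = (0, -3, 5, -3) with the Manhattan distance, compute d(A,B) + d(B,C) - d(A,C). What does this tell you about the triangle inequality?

d(A,B) = 5 + 4 + 7 + 1 = 17, d(B,C) = 4 + 4 + 1 + 1 = 10, d(A,C) = 1 + 8 + 8 + 2 = 19.
d(A,B) + d(B,C) - d(A,C) = 17 + 10 - 19 = 27 - 19 = 8. This is ≥ 0, so the triangle inequality holds for these points.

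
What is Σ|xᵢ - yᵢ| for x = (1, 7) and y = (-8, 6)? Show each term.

Σ|x_i - y_i| = |1 - (-8)| + |7 - 6| = 9 + 1 = 10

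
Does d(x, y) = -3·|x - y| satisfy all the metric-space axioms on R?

No. With c = -3 < 0, d fails non-negativity: d(2, 8) = -3·|2 - 8| = -3·6 = -18 < 0.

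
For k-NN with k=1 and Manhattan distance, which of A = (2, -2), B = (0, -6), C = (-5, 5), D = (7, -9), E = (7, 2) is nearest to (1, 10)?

Distances: d(A) = 13, d(B) = 17, d(C) = 11, d(D) = 25, d(E) = 14. Nearest: C = (-5, 5) with distance 11.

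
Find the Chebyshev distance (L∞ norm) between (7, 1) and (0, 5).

max(|x_i - y_i|) = max(|7 - 0|, |1 - 5|) = max(7, 4) = 7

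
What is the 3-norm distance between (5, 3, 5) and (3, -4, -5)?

(Σ|x_i - y_i|^3)^(1/3) = (|5 - 3|^3 + |3 - (-4)|^3 + |5 - (-5)|^3)^(1/3)
= (2^3 + 7^3 + 10^3)^(1/3) = (8 + 343 + 1000)^(1/3) = (1351)^(1/3) ≈ 11.0548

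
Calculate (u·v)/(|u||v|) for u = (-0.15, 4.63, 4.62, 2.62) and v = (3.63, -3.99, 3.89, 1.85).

With u = (-0.15, 4.63, 4.62, 2.62), v = (3.63, -3.99, 3.89, 1.85):
u·v = (-0.15)·3.63 + 4.63·(-3.99) + 4.62·3.89 + 2.62·1.85 = (-0.5445) + (-18.4737) + 17.9718 + 4.847 = 3.8006.
|u| = √((-0.15)² + 4.63² + 4.62² + 2.62²) = √(0.0225 + 21.4369 + 21.3444 + 6.8644) = √49.6682, |v| = √(3.63² + (-3.99)² + 3.89² + 1.85²) = √(13.1769 + 15.9201 + 15.1321 + 3.4225) = √47.6516.
cos θ = (u·v)/(|u||v|) = 3.8006/(√49.6682·√47.6516) ≈ 0.0781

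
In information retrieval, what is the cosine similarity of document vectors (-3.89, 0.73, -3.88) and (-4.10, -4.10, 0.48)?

With u = (-3.89, 0.73, -3.88), v = (-4.10, -4.10, 0.48):
u·v = (-3.89)·(-4.1) + 0.73·(-4.1) + (-3.88)·0.48 = 15.949 + (-2.993) + (-1.8624) = 11.0936.
|u| = √((-3.89)² + 0.73² + (-3.88)²) = √(15.1321 + 0.5329 + 15.0544) = √30.7194, |v| = √((-4.1)² + (-4.1)² + 0.48²) = √(16.81 + 16.81 + 0.2304) = √33.8504.
cos θ = (u·v)/(|u||v|) = 11.0936/(√30.7194·√33.8504) ≈ 0.344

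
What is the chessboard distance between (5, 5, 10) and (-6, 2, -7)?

max(|x_i - y_i|) = max(|5 - (-6)|, |5 - 2|, |10 - (-7)|) = max(11, 3, 17) = 17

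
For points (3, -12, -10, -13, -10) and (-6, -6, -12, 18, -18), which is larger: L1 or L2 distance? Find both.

L1 = |3 - (-6)| + |-12 - (-6)| + |-10 - (-12)| + |-13 - 18| + |-10 - (-18)| = 9 + 6 + 2 + 31 + 8 = 56
L2 = √(9² + 6² + 2² + 31² + 8²) = √1146 ≈ 33.8526
L1 ≥ L2 always (equality iff movement is along one axis); L1 > L2 here.
Ratio L1/L2 = 56/√1146 ≈ 1.6542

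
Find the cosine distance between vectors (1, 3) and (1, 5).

With u = (1, 3), v = (1, 5):
u·v = 1·1 + 3·5 = 1 + 15 = 16.
|u| = √(1² + 3²) = √10, |v| = √(1² + 5²) = √26, so |u||v| = √(10·26) = √260.
cos θ = (u·v)/(|u||v|) = 16/√260 ≈ 0.9923
Cosine distance = 1 - cos θ ≈ 1 - 0.9923 = 0.0077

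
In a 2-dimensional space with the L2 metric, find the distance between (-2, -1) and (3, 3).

(Σ|x_i - y_i|^2)^(1/2) = (|-2 - 3|^2 + |-1 - 3|^2)^(1/2)
= (5^2 + 4^2)^(1/2) = (25 + 16)^(1/2) = (41)^(1/2) ≈ 6.4031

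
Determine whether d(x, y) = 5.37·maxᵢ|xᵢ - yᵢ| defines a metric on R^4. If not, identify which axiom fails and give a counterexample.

Yes. The L∞ (Chebyshev) norm induces a metric on R^4, and multiplying a metric by a positive constant 5.37 > 0 preserves all four axioms: non-negativity (5.37·||x-y|| ≥ 0), identity (5.37·||x-y|| = 0 ⟺ ||x-y|| = 0 ⟺ x = y), symmetry (||x-y|| = ||y-x||), and the triangle inequality (5.37·||x-z|| ≤ 5.37·||x-y|| + 5.37·||y-z||). So d is a metric.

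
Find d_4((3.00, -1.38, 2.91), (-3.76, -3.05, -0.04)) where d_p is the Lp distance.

(Σ|x_i - y_i|^4)^(1/4) = (|3 - (-3.76)|^4 + |-1.38 - (-3.05)|^4 + |2.91 - (-0.04)|^4)^(1/4)
= (6.76^4 + 1.67^4 + 2.95^4)^(1/4) ≈ (2088.2706 + 7.778 + 75.7335)^(1/4) = (2171.7821)^(1/4) ≈ 6.8266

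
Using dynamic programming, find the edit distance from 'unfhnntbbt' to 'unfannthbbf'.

Let D[i][j] be the edit distance between the first i characters of 'unfhnntbbt' and the first j characters of 'unfannthbbf', with D[i][0] = i, D[0][j] = j, and D[i][j] = D[i-1][j-1] if the characters match, else 1 + min(D[i-1][j], D[i][j-1], D[i-1][j-1]). Filling the table (rows: prefixes of 'unfhnntbbt', columns: prefixes of 'unfannthbbf'):
     ε  u  n  f  a  n  n  t  h  b  b  f
  ε  0  1  2  3  4  5  6  7  8  9 10 11
  u  1  0  1  2  3  4  5  6  7  8  9 10
  n  2  1  0  1  2  3  4  5  6  7  8  9
  f  3  2  1  0  1  2  3  4  5  6  7  8
  h  4  3  2  1  1  2  3  4  4  5  6  7
  n  5  4  3  2  2  1  2  3  4  5  6  7
  n  6  5  4  3  3  2  1  2  3  4  5  6
  t  7  6  5  4  4  3  2  1  2  3  4  5
  b  8  7  6  5  5  4  3  2  2  2  3  4
  b  9  8  7  6  6  5  4  3  3  2  2  3
  t 10  9  8  7  7  6  5  4  4  3  3  3
The bottom-right entry gives D[10][11] = 3, so no sequence of fewer than 3 edits works. Backtracking through the table gives one optimal edit sequence (3 edits):
  unfhnntbbt → unfanntbbt (sub h→a @4)
  unfanntbbt → unfannthbbt (ins h @8)
  unfannthbbt → unfannthbbf (sub t→f @11)
Edit distance = 3.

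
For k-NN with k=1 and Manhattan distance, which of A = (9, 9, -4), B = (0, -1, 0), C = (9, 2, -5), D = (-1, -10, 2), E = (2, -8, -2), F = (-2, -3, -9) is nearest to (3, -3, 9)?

Distances: d(A) = 31, d(B) = 14, d(C) = 25, d(D) = 18, d(E) = 17, d(F) = 23. Nearest: B = (0, -1, 0) with distance 14.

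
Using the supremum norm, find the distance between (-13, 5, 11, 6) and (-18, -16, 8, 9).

max(|x_i - y_i|) = max(|-13 - (-18)|, |5 - (-16)|, |11 - 8|, |6 - 9|) = max(5, 21, 3, 3) = 21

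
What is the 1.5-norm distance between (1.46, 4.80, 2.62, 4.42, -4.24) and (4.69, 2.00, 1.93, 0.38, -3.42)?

(Σ|x_i - y_i|^1.5)^(1/1.5) = (|1.46 - 4.69|^1.5 + |4.8 - 2|^1.5 + |2.62 - 1.93|^1.5 + |4.42 - 0.38|^1.5 + |-4.24 - (-3.42)|^1.5)^(1/1.5)
= (3.23^1.5 + 2.8^1.5 + 0.69^1.5 + 4.04^1.5 + 0.82^1.5)^(1/1.5) ≈ (5.805 + 4.6853 + 0.5732 + 8.1203 + 0.7425)^(1/1.5) = (19.9263)^(1/1.5) ≈ 7.35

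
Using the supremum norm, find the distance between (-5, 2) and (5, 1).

max(|x_i - y_i|) = max(|-5 - 5|, |2 - 1|) = max(10, 1) = 10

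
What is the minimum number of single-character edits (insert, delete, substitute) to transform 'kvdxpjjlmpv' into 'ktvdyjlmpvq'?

Let D[i][j] be the edit distance between the first i characters of 'kvdxpjjlmpv' and the first j characters of 'ktvdyjlmpvq', with D[i][0] = i, D[0][j] = j, and D[i][j] = D[i-1][j-1] if the characters match, else 1 + min(D[i-1][j], D[i][j-1], D[i-1][j-1]). Filling the table (rows: prefixes of 'kvdxpjjlmpv', columns: prefixes of 'ktvdyjlmpvq'):
     ε  k  t  v  d  y  j  l  m  p  v  q
  ε  0  1  2  3  4  5  6  7  8  9 10 11
  k  1  0  1  2  3  4  5  6  7  8  9 10
  v  2  1  1  1  2  3  4  5  6  7  8  9
  d  3  2  2  2  1  2  3  4  5  6  7  8
  x  4  3  3  3  2  2  3  4  5  6  7  8
  p  5  4  4  4  3  3  3  4  5  5  6  7
  j  6  5  5  5  4  4  3  4  5  6  6  7
  j  7  6  6  6  5  5  4  4  5  6  7  7
  l  8  7  7  7  6  6  5  4  5  6  7  8
  m  9  8  8  8  7  7  6  5  4  5  6  7
  p 10  9  9  9  8  8  7  6  5  4  5  6
  v 11 10 10  9  9  9  8  7  6  5  4  5
The bottom-right entry gives D[11][11] = 5, so no sequence of fewer than 5 edits works. Backtracking through the table gives one optimal edit sequence (5 edits):
  kvdxpjjlmpv → ktvdxpjjlmpv (ins t @2)
  ktvdxpjjlmpv → ktvdpjjlmpv (del x @5)
  ktvdpjjlmpv → ktvdjjlmpv (del p @5)
  ktvdjjlmpv → ktvdyjlmpv (sub j→y @5)
  ktvdyjlmpv → ktvdyjlmpvq (ins q @11)
Edit distance = 5.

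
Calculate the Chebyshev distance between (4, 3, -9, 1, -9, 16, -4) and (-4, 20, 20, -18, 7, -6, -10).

max(|x_i - y_i|) = max(|4 - (-4)|, |3 - 20|, |-9 - 20|, |1 - (-18)|, |-9 - 7|, |16 - (-6)|, |-4 - (-10)|) = max(8, 17, 29, 19, 16, 22, 6) = 29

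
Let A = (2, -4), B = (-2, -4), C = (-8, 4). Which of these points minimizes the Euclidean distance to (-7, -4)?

Distances: d(A) = 9, d(B) = 5, d(C) ≈ 8.0623. Nearest: B = (-2, -4) with distance 5.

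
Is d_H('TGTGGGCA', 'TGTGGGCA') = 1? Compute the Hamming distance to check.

Differing positions: none. Hamming distance = 0, so the claim that d_H = 1 is false.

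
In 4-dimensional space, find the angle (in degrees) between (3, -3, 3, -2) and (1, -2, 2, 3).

With u = (3, -3, 3, -2), v = (1, -2, 2, 3):
u·v = 3·1 + (-3)·(-2) + 3·2 + (-2)·3 = 3 + 6 + 6 + (-6) = 9.
|u| = √(3² + (-3)² + 3² + (-2)²) = √31, |v| = √(1² + (-2)² + 2² + 3²) = √18, so |u||v| = √(31·18) = √558.
cos θ = (u·v)/(|u||v|) = 9/√558 ≈ 0.381
θ = arccos(0.381) ≈ 67.6°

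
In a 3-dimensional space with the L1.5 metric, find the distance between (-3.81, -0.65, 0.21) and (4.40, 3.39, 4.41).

(Σ|x_i - y_i|^1.5)^(1/1.5) = (|-3.81 - 4.4|^1.5 + |-0.65 - 3.39|^1.5 + |0.21 - 4.41|^1.5)^(1/1.5)
= (8.21^1.5 + 4.04^1.5 + 4.2^1.5)^(1/1.5) ≈ (23.5242 + 8.1203 + 8.6074)^(1/1.5) = (40.2519)^(1/1.5) ≈ 11.7451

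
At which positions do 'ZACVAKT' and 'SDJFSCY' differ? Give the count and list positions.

Differing positions: 1, 2, 3, 4, 5, 6, 7. Hamming distance = 7.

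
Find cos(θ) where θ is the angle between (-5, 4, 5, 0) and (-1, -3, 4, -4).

With u = (-5, 4, 5, 0), v = (-1, -3, 4, -4):
u·v = (-5)·(-1) + 4·(-3) + 5·4 + 0·(-4) = 5 + (-12) + 20 + 0 = 13.
|u| = √((-5)² + 4² + 5² + 0²) = √66, |v| = √((-1)² + (-3)² + 4² + (-4)²) = √42, so |u||v| = √(66·42) = √2772.
cos θ = (u·v)/(|u||v|) = 13/√2772 ≈ 0.2469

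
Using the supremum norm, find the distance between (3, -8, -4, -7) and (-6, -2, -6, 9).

max(|x_i - y_i|) = max(|3 - (-6)|, |-8 - (-2)|, |-4 - (-6)|, |-7 - 9|) = max(9, 6, 2, 16) = 16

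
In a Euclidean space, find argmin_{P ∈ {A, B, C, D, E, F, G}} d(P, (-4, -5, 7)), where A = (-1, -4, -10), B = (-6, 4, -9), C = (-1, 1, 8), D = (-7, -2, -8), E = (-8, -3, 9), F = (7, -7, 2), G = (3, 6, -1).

Distances: d(A) ≈ 17.2916, d(B) ≈ 18.4662, d(C) ≈ 6.7823, d(D) ≈ 15.5885, d(E) ≈ 4.899, d(F) ≈ 12.2474, d(G) ≈ 15.2971. Nearest: E = (-8, -3, 9) with distance 4.899.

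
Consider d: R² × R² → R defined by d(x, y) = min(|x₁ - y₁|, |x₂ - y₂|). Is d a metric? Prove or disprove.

No. d fails identity of indiscernibles: take x = (-4, 0) and y = (-4, 1). Then d(x,y) = min(|-4 - (-4)|, |0 - 1|) = min(0, 1) = 0, yet x ≠ y.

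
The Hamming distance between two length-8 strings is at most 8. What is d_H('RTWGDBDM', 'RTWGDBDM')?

Differing positions: none. Hamming distance = 0. The maximum possible Hamming distance for length-8 strings is 8, so d_H/8 = 0/8 = 0.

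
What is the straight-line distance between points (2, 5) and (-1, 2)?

√(Σ(x_i - y_i)²) = √((2 - (-1))² + (5 - 2)²)
= √(3² + 3²) = √(9 + 9) = √18 ≈ 4.2426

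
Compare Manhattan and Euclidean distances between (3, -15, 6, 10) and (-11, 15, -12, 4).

L1 = |3 - (-11)| + |-15 - 15| + |6 - (-12)| + |10 - 4| = 14 + 30 + 18 + 6 = 68
L2 = √(14² + 30² + 18² + 6²) = √1456 ≈ 38.1576
L1 ≥ L2 always (equality iff movement is along one axis); L1 > L2 here.
Ratio L1/L2 = 68/√1456 ≈ 1.7821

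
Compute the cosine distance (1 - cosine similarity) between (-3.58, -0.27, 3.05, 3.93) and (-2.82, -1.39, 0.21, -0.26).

With u = (-3.58, -0.27, 3.05, 3.93), v = (-2.82, -1.39, 0.21, -0.26):
u·v = (-3.58)·(-2.82) + (-0.27)·(-1.39) + 3.05·0.21 + 3.93·(-0.26) = 10.0956 + 0.3753 + 0.6405 + (-1.0218) = 10.0896.
|u| = √((-3.58)² + (-0.27)² + 3.05² + 3.93²) = √(12.8164 + 0.0729 + 9.3025 + 15.4449) = √37.6367, |v| = √((-2.82)² + (-1.39)² + 0.21² + (-0.26)²) = √(7.9524 + 1.9321 + 0.0441 + 0.0676) = √9.9962.
cos θ = (u·v)/(|u||v|) = 10.0896/(√37.6367·√9.9962) ≈ 0.5202
Cosine distance = 1 - cos θ ≈ 1 - 0.5202 = 0.4798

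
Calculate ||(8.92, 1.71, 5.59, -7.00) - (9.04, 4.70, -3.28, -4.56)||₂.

√(Σ(x_i - y_i)²) = √((8.92 - 9.04)² + (1.71 - 4.7)² + (5.59 - (-3.28))² + (-7 - (-4.56))²)
= √((-0.12)² + (-2.99)² + 8.87² + (-2.44)²) = √(0.0144 + 8.9401 + 78.6769 + 5.9536) = √93.585 ≈ 9.6739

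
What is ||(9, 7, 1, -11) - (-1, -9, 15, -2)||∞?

max(|x_i - y_i|) = max(|9 - (-1)|, |7 - (-9)|, |1 - 15|, |-11 - (-2)|) = max(10, 16, 14, 9) = 16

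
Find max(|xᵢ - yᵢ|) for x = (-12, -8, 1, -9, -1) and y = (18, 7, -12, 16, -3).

max(|x_i - y_i|) = max(|-12 - 18|, |-8 - 7|, |1 - (-12)|, |-9 - 16|, |-1 - (-3)|) = max(30, 15, 13, 25, 2) = 30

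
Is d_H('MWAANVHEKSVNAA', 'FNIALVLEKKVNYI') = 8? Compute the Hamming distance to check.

Differing positions: 1, 2, 3, 5, 7, 10, 13, 14. Hamming distance = 8, so the claim is true.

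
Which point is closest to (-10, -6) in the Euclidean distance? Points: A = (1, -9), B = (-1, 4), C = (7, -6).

Distances: d(A) ≈ 11.4018, d(B) ≈ 13.4536, d(C) = 17. Nearest: A = (1, -9) with distance 11.4018.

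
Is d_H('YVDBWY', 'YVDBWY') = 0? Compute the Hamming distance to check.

Differing positions: none. Hamming distance = 0, so the claim is true.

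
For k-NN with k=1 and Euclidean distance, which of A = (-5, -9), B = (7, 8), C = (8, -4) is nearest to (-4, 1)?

Distances: d(A) ≈ 10.0499, d(B) ≈ 13.0384, d(C) = 13. Nearest: A = (-5, -9) with distance 10.0499.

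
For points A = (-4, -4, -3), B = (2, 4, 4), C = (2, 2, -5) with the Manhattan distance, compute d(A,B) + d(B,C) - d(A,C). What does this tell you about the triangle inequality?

d(A,B) = 6 + 8 + 7 = 21, d(B,C) = 0 + 2 + 9 = 11, d(A,C) = 6 + 6 + 2 = 14.
d(A,B) + d(B,C) - d(A,C) = 21 + 11 - 14 = 32 - 14 = 18. This is ≥ 0, so the triangle inequality holds for these points.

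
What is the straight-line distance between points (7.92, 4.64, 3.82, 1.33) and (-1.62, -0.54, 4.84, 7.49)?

√(Σ(x_i - y_i)²) = √((7.92 - (-1.62))² + (4.64 - (-0.54))² + (3.82 - 4.84)² + (1.33 - 7.49)²)
= √(9.54² + 5.18² + (-1.02)² + (-6.16)²) = √(91.0116 + 26.8324 + 1.0404 + 37.9456) = √156.83 ≈ 12.5232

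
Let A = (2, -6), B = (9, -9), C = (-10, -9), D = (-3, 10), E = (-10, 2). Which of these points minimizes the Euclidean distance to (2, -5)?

Distances: d(A) = 1, d(B) ≈ 8.0623, d(C) ≈ 12.6491, d(D) ≈ 15.8114, d(E) ≈ 13.8924. Nearest: A = (2, -6) with distance 1.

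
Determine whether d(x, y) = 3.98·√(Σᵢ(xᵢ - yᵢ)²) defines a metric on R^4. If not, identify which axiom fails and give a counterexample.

Yes. The L2 (Euclidean) norm induces a metric on R^4, and multiplying a metric by a positive constant 3.98 > 0 preserves all four axioms: non-negativity (3.98·||x-y|| ≥ 0), identity (3.98·||x-y|| = 0 ⟺ ||x-y|| = 0 ⟺ x = y), symmetry (||x-y|| = ||y-x||), and the triangle inequality (3.98·||x-z|| ≤ 3.98·||x-y|| + 3.98·||y-z||). So d is a metric.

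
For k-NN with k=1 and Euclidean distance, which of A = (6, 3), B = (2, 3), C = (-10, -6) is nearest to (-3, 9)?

Distances: d(A) ≈ 10.8167, d(B) ≈ 7.8102, d(C) ≈ 16.5529. Nearest: B = (2, 3) with distance 7.8102.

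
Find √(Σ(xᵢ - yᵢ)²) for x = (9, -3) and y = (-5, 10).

√(Σ(x_i - y_i)²) = √((9 - (-5))² + (-3 - 10)²)
= √(14² + (-13)²) = √(196 + 169) = √365 ≈ 19.105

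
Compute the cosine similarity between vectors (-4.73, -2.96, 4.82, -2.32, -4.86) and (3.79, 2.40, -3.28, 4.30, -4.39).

With u = (-4.73, -2.96, 4.82, -2.32, -4.86), v = (3.79, 2.40, -3.28, 4.30, -4.39):
u·v = (-4.73)·3.79 + (-2.96)·2.4 + 4.82·(-3.28) + (-2.32)·4.3 + (-4.86)·(-4.39) = (-17.9267) + (-7.104) + (-15.8096) + (-9.976) + 21.3354 = -29.4809.
|u| = √((-4.73)² + (-2.96)² + 4.82² + (-2.32)² + (-4.86)²) = √(22.3729 + 8.7616 + 23.2324 + 5.3824 + 23.6196) = √83.3689, |v| = √(3.79² + 2.4² + (-3.28)² + 4.3² + (-4.39)²) = √(14.3641 + 5.76 + 10.7584 + 18.49 + 19.2721) = √68.6446.
cos θ = (u·v)/(|u||v|) = -29.4809/(√83.3689·√68.6446) ≈ -0.3897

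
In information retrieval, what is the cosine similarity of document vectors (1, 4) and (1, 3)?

With u = (1, 4), v = (1, 3):
u·v = 1·1 + 4·3 = 1 + 12 = 13.
|u| = √(1² + 4²) = √17, |v| = √(1² + 3²) = √10, so |u||v| = √(17·10) = √170.
cos θ = (u·v)/(|u||v|) = 13/√170 ≈ 0.9971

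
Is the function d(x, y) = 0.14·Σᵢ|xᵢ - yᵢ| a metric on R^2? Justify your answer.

Yes. The L1 (Manhattan) norm induces a metric on R^2, and multiplying a metric by a positive constant 0.14 > 0 preserves all four axioms: non-negativity (0.14·||x-y|| ≥ 0), identity (0.14·||x-y|| = 0 ⟺ ||x-y|| = 0 ⟺ x = y), symmetry (||x-y|| = ||y-x||), and the triangle inequality (0.14·||x-z|| ≤ 0.14·||x-y|| + 0.14·||y-z||). So d is a metric.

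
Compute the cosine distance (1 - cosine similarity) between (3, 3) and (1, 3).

With u = (3, 3), v = (1, 3):
u·v = 3·1 + 3·3 = 3 + 9 = 12.
|u| = √(3² + 3²) = √18, |v| = √(1² + 3²) = √10, so |u||v| = √(18·10) = √180.
cos θ = (u·v)/(|u||v|) = 12/√180 ≈ 0.8944
Cosine distance = 1 - cos θ ≈ 1 - 0.8944 = 0.1056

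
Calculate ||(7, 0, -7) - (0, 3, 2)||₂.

√(Σ(x_i - y_i)²) = √((7 - 0)² + (0 - 3)² + (-7 - 2)²)
= √(7² + (-3)² + (-9)²) = √(49 + 9 + 81) = √139 ≈ 11.7898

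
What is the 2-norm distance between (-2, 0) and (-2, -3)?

(Σ|x_i - y_i|^2)^(1/2) = (|-2 - (-2)|^2 + |0 - (-3)|^2)^(1/2)
= (0^2 + 3^2)^(1/2) = (0 + 9)^(1/2) = (9)^(1/2) = 3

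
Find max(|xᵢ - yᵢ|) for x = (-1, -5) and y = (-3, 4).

max(|x_i - y_i|) = max(|-1 - (-3)|, |-5 - 4|) = max(2, 9) = 9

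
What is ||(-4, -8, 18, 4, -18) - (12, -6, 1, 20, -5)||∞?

max(|x_i - y_i|) = max(|-4 - 12|, |-8 - (-6)|, |18 - 1|, |4 - 20|, |-18 - (-5)|) = max(16, 2, 17, 16, 13) = 17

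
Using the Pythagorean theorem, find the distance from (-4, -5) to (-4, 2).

√(Σ(x_i - y_i)²) = √((-4 - (-4))² + (-5 - 2)²)
= √(0² + (-7)²) = √(0 + 49) = √49 = 7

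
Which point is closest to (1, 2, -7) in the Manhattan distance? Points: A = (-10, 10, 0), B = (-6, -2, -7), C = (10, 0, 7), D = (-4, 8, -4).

Distances: d(A) = 26, d(B) = 11, d(C) = 25, d(D) = 14. Nearest: B = (-6, -2, -7) with distance 11.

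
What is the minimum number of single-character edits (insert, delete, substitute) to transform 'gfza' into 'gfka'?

Let D[i][j] be the edit distance between the first i characters of 'gfza' and the first j characters of 'gfka', with D[i][0] = i, D[0][j] = j, and D[i][j] = D[i-1][j-1] if the characters match, else 1 + min(D[i-1][j], D[i][j-1], D[i-1][j-1]). Filling the table (rows: prefixes of 'gfza', columns: prefixes of 'gfka'):
     ε  g  f  k  a
  ε  0  1  2  3  4
  g  1  0  1  2  3
  f  2  1  0  1  2
  z  3  2  1  1  2
  a  4  3  2  2  1
The bottom-right entry gives D[4][4] = 1, so no sequence of fewer than 1 edit works. Backtracking through the table gives one optimal edit sequence (1 edit):
  gfza → gfka (sub z→k @3)
Edit distance = 1.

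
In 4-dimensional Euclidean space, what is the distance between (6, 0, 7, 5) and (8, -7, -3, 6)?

√(Σ(x_i - y_i)²) = √((6 - 8)² + (0 - (-7))² + (7 - (-3))² + (5 - 6)²)
= √((-2)² + 7² + 10² + (-1)²) = √(4 + 49 + 100 + 1) = √154 ≈ 12.4097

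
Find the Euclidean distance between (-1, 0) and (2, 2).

√(Σ(x_i - y_i)²) = √((-1 - 2)² + (0 - 2)²)
= √((-3)² + (-2)²) = √(9 + 4) = √13 ≈ 3.6056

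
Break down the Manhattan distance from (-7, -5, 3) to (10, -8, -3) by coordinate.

Σ|x_i - y_i| = |-7 - 10| + |-5 - (-8)| + |3 - (-3)| = 17 + 3 + 6 = 26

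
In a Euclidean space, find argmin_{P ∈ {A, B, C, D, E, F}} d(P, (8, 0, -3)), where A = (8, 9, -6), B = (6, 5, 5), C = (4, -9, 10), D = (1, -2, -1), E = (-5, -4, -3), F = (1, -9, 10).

Distances: d(A) ≈ 9.4868, d(B) ≈ 9.6437, d(C) ≈ 16.3095, d(D) ≈ 7.5498, d(E) ≈ 13.6015, d(F) ≈ 17.2916. Nearest: D = (1, -2, -1) with distance 7.5498.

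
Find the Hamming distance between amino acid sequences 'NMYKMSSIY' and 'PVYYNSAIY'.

Differing positions: 1, 2, 4, 5, 7. Hamming distance = 5.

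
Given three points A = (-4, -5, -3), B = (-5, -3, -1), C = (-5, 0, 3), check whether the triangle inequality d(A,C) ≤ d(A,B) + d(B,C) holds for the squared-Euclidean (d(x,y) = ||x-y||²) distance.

d(A,B) = 1² + 2² + 2² = 9, d(B,C) = 0² + 3² + 4² = 25, d(A,C) = 1² + 5² + 6² = 62.
d(A,C) = 62 > 9 + 25 = 34. Triangle inequality is VIOLATED. (Squared-Euclidean is not a metric — this is a counterexample.)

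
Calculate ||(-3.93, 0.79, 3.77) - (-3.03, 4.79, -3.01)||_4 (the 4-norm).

(Σ|x_i - y_i|^4)^(1/4) = (|-3.93 - (-3.03)|^4 + |0.79 - 4.79|^4 + |3.77 - (-3.01)|^4)^(1/4)
= (0.9^4 + 4^4 + 6.78^4)^(1/4) ≈ (0.6561 + 256 + 2113.0938)^(1/4) = (2369.7499)^(1/4) ≈ 6.9771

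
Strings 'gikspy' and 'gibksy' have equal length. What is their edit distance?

Let D[i][j] be the edit distance between the first i characters of 'gikspy' and the first j characters of 'gibksy', with D[i][0] = i, D[0][j] = j, and D[i][j] = D[i-1][j-1] if the characters match, else 1 + min(D[i-1][j], D[i][j-1], D[i-1][j-1]). Filling the table (rows: prefixes of 'gikspy', columns: prefixes of 'gibksy'):
     ε  g  i  b  k  s  y
  ε  0  1  2  3  4  5  6
  g  1  0  1  2  3  4  5
  i  2  1  0  1  2  3  4
  k  3  2  1  1  1  2  3
  s  4  3  2  2  2  1  2
  p  5  4  3  3  3  2  2
  y  6  5  4  4  4  3  2
The bottom-right entry gives D[6][6] = 2, so no sequence of fewer than 2 edits works. Backtracking through the table gives one optimal edit sequence (2 edits):
  gikspy → gibkspy (ins b @3)
  gibkspy → gibksy (del p @6)
Edit distance = 2.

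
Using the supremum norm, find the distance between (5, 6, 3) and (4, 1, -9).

max(|x_i - y_i|) = max(|5 - 4|, |6 - 1|, |3 - (-9)|) = max(1, 5, 12) = 12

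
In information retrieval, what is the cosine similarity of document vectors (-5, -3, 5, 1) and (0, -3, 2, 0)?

With u = (-5, -3, 5, 1), v = (0, -3, 2, 0):
u·v = (-5)·0 + (-3)·(-3) + 5·2 + 1·0 = 0 + 9 + 10 + 0 = 19.
|u| = √((-5)² + (-3)² + 5² + 1²) = √60, |v| = √(0² + (-3)² + 2² + 0²) = √13, so |u||v| = √(60·13) = √780.
cos θ = (u·v)/(|u||v|) = 19/√780 ≈ 0.6803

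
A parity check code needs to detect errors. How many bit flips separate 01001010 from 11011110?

Differing positions: 1, 4, 6. Hamming distance = 3.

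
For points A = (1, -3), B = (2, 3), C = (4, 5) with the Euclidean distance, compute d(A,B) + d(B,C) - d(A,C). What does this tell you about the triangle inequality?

d(A,B) = √(1² + 6²) = √37 ≈ 6.0828, d(B,C) = √(2² + 2²) = √8 ≈ 2.8284, d(A,C) = √(3² + 8²) = √73 ≈ 8.544.
d(A,B) + d(B,C) - d(A,C) = 6.0828 + 2.8284 - 8.544 = 8.9112 - 8.544 = 0.3672 (to 4 decimal places). This is ≥ 0, so the triangle inequality holds for these points.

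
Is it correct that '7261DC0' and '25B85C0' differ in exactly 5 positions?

Differing positions: 1, 2, 3, 4, 5. Hamming distance = 5, so the claim is true.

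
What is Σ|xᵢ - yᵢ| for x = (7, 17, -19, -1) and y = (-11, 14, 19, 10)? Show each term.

Σ|x_i - y_i| = |7 - (-11)| + |17 - 14| + |-19 - 19| + |-1 - 10| = 18 + 3 + 38 + 11 = 70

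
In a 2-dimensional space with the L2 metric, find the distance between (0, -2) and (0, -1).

(Σ|x_i - y_i|^2)^(1/2) = (|0 - 0|^2 + |-2 - (-1)|^2)^(1/2)
= (0^2 + 1^2)^(1/2) = (0 + 1)^(1/2) = (1)^(1/2) = 1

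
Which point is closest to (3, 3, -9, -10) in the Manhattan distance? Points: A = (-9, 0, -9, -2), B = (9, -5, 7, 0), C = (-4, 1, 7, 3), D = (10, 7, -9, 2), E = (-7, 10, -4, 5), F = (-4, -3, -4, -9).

Distances: d(A) = 23, d(B) = 40, d(C) = 38, d(D) = 23, d(E) = 37, d(F) = 19. Nearest: F = (-4, -3, -4, -9) with distance 19.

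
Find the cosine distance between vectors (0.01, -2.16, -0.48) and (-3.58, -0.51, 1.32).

With u = (0.01, -2.16, -0.48), v = (-3.58, -0.51, 1.32):
u·v = 0.01·(-3.58) + (-2.16)·(-0.51) + (-0.48)·1.32 = (-0.0358) + 1.1016 + (-0.6336) = 0.4322.
|u| = √(0.01² + (-2.16)² + (-0.48)²) = √(0.0001 + 4.6656 + 0.2304) = √4.8961, |v| = √((-3.58)² + (-0.51)² + 1.32²) = √(12.8164 + 0.2601 + 1.7424) = √14.8189.
cos θ = (u·v)/(|u||v|) = 0.4322/(√4.8961·√14.8189) ≈ 0.0507
Cosine distance = 1 - cos θ ≈ 1 - 0.0507 = 0.9493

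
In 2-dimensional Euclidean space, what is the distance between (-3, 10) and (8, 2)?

√(Σ(x_i - y_i)²) = √((-3 - 8)² + (10 - 2)²)
= √((-11)² + 8²) = √(121 + 64) = √185 ≈ 13.6015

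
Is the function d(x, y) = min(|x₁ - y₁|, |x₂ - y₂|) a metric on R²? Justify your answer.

No. d fails identity of indiscernibles: take x = (-3, 0) and y = (-3, 4). Then d(x,y) = min(|-3 - (-3)|, |0 - 4|) = min(0, 4) = 0, yet x ≠ y.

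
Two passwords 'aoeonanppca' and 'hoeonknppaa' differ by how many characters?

Differing positions: 1, 6, 10. Hamming distance = 3.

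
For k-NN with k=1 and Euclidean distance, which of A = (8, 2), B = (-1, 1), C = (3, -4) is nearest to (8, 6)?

Distances: d(A) = 4, d(B) ≈ 10.2956, d(C) ≈ 11.1803. Nearest: A = (8, 2) with distance 4.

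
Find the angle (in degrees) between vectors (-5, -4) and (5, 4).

With u = (-5, -4), v = (5, 4):
u·v = (-5)·5 + (-4)·4 = (-25) + (-16) = -41.
|u| = √((-5)² + (-4)²) = √41, |v| = √(5² + 4²) = √41, so |u||v| = √(41·41) = √1681 = 41.
cos θ = (u·v)/(|u||v|) = -41/41 = -1 (the vectors are parallel, pointing in opposite directions)
θ = arccos(-1) = 180°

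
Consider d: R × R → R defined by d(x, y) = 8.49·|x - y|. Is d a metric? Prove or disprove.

Yes. Since |x - y| is a metric on R and 8.49 > 0, the positive scalar multiple 8.49·|x - y| is also a metric: scaling by a positive constant preserves non-negativity, identity (d=0 ⟺ |x-y|=0 ⟺ x=y), symmetry, and the triangle inequality.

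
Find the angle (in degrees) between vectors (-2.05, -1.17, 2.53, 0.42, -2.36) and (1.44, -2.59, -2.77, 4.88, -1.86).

With u = (-2.05, -1.17, 2.53, 0.42, -2.36), v = (1.44, -2.59, -2.77, 4.88, -1.86):
u·v = (-2.05)·1.44 + (-1.17)·(-2.59) + 2.53·(-2.77) + 0.42·4.88 + (-2.36)·(-1.86) = (-2.952) + 3.0303 + (-7.0081) + 2.0496 + 4.3896 = -0.4906.
|u| = √((-2.05)² + (-1.17)² + 2.53² + 0.42² + (-2.36)²) = √(4.2025 + 1.3689 + 6.4009 + 0.1764 + 5.5696) = √17.7183, |v| = √(1.44² + (-2.59)² + (-2.77)² + 4.88² + (-1.86)²) = √(2.0736 + 6.7081 + 7.6729 + 23.8144 + 3.4596) = √43.7286.
cos θ = (u·v)/(|u||v|) = -0.4906/(√17.7183·√43.7286) ≈ -0.017625
θ = arccos(-0.017625) ≈ 91.01°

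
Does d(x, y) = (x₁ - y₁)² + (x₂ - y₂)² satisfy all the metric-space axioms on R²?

No. The squared Euclidean distance fails the triangle inequality. Counterexample: x = (0, 0), y = (5, 1), z = (10, 2). d(x,z) = 10² + 2² = 104, but d(x,y) + d(y,z) = (5² + 1²) + (5² + 1²) = 26 + 26 = 52. Since 104 > 52, the triangle inequality is violated. (Note: √d, the ordinary Euclidean distance, IS a metric.)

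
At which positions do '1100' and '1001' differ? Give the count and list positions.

Differing positions: 2, 4. Hamming distance = 2.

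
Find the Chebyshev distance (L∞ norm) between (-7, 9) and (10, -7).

max(|x_i - y_i|) = max(|-7 - 10|, |9 - (-7)|) = max(17, 16) = 17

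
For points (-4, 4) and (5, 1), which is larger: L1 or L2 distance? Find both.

L1 = |-4 - 5| + |4 - 1| = 9 + 3 = 12
L2 = √(9² + 3²) = √90 ≈ 9.4868
L1 ≥ L2 always (equality iff movement is along one axis); L1 > L2 here.
Ratio L1/L2 = 12/√90 ≈ 1.2649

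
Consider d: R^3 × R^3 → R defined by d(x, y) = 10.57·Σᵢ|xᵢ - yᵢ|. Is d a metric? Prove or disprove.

Yes. The L1 (Manhattan) norm induces a metric on R^3, and multiplying a metric by a positive constant 10.57 > 0 preserves all four axioms: non-negativity (10.57·||x-y|| ≥ 0), identity (10.57·||x-y|| = 0 ⟺ ||x-y|| = 0 ⟺ x = y), symmetry (||x-y|| = ||y-x||), and the triangle inequality (10.57·||x-z|| ≤ 10.57·||x-y|| + 10.57·||y-z||). So d is a metric.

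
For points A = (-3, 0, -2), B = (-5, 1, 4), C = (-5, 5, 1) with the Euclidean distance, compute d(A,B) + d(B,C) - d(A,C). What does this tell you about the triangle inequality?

d(A,B) = √(2² + 1² + 6²) = √41 ≈ 6.4031, d(B,C) = √(0² + 4² + 3²) = √25 = 5, d(A,C) = √(2² + 5² + 3²) = √38 ≈ 6.1644.
d(A,B) + d(B,C) - d(A,C) = 6.4031 + 5 - 6.1644 = 11.4031 - 6.1644 = 5.2387 (to 4 decimal places). This is ≥ 0, so the triangle inequality holds for these points.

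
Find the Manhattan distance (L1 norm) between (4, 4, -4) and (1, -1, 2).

Σ|x_i - y_i| = |4 - 1| + |4 - (-1)| + |-4 - 2| = 3 + 5 + 6 = 14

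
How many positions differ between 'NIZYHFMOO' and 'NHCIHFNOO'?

Differing positions: 2, 3, 4, 7. Hamming distance = 4.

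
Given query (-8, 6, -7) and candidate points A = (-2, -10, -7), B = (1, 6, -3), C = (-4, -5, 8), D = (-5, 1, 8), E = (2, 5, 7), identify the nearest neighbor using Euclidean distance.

Distances: d(A) ≈ 17.088, d(B) ≈ 9.8489, d(C) ≈ 19.0263, d(D) ≈ 16.0935, d(E) ≈ 17.2337. Nearest: B = (1, 6, -3) with distance 9.8489.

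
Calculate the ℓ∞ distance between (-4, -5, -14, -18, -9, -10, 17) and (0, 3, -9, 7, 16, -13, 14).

max(|x_i - y_i|) = max(|-4 - 0|, |-5 - 3|, |-14 - (-9)|, |-18 - 7|, |-9 - 16|, |-10 - (-13)|, |17 - 14|) = max(4, 8, 5, 25, 25, 3, 3) = 25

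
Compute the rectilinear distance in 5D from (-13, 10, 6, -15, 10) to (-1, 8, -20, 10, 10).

Σ|x_i - y_i| = |-13 - (-1)| + |10 - 8| + |6 - (-20)| + |-15 - 10| + |10 - 10| = 12 + 2 + 26 + 25 + 0 = 65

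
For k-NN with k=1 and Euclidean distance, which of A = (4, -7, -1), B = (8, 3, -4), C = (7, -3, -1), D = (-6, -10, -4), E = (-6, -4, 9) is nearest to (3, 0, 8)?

Distances: d(A) ≈ 11.4455, d(B) ≈ 13.3417, d(C) ≈ 10.2956, d(D) ≈ 18.0278, d(E) ≈ 9.8995. Nearest: E = (-6, -4, 9) with distance 9.8995.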